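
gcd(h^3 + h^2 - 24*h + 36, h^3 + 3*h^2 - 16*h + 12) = h^2 + 4*h - 12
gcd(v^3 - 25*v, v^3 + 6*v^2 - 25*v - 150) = v^2 - 25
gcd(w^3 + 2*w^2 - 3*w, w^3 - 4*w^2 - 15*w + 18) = w^2 + 2*w - 3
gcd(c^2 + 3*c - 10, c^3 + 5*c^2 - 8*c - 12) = c - 2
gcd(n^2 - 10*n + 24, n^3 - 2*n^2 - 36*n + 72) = n - 6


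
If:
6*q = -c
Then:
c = -6*q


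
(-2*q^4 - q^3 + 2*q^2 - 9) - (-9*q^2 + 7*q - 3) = -2*q^4 - q^3 + 11*q^2 - 7*q - 6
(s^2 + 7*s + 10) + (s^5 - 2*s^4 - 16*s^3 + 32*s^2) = s^5 - 2*s^4 - 16*s^3 + 33*s^2 + 7*s + 10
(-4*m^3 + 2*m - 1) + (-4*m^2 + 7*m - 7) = -4*m^3 - 4*m^2 + 9*m - 8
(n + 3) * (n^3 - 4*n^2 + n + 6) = n^4 - n^3 - 11*n^2 + 9*n + 18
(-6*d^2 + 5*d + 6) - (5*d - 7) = 13 - 6*d^2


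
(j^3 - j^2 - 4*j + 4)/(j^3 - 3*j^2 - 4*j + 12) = (j - 1)/(j - 3)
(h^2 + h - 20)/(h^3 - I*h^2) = (h^2 + h - 20)/(h^2*(h - I))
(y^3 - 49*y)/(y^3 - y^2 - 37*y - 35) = y*(y + 7)/(y^2 + 6*y + 5)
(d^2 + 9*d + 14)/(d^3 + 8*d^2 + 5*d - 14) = 1/(d - 1)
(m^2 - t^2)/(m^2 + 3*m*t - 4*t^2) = (m + t)/(m + 4*t)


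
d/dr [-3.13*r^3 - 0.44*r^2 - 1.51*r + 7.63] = -9.39*r^2 - 0.88*r - 1.51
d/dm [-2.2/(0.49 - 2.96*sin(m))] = -6.512*cos(m)/(2.96*sin(m) - 0.49)^2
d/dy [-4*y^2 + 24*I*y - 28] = -8*y + 24*I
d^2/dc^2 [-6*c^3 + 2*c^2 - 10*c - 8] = 4 - 36*c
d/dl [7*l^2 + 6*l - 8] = 14*l + 6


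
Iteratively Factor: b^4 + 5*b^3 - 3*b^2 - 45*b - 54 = (b + 2)*(b^3 + 3*b^2 - 9*b - 27) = (b + 2)*(b + 3)*(b^2 - 9) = (b + 2)*(b + 3)^2*(b - 3)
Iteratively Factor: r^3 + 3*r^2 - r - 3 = (r + 3)*(r^2 - 1) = (r - 1)*(r + 3)*(r + 1)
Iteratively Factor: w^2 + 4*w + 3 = (w + 3)*(w + 1)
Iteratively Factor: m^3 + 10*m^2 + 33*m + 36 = (m + 3)*(m^2 + 7*m + 12) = (m + 3)*(m + 4)*(m + 3)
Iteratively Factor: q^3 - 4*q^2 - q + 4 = (q - 1)*(q^2 - 3*q - 4) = (q - 4)*(q - 1)*(q + 1)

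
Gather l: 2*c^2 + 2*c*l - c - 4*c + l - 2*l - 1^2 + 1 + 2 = 2*c^2 - 5*c + l*(2*c - 1) + 2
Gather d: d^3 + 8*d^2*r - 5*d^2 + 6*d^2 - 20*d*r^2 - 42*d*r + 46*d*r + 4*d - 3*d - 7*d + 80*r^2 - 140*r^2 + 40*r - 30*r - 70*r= d^3 + d^2*(8*r + 1) + d*(-20*r^2 + 4*r - 6) - 60*r^2 - 60*r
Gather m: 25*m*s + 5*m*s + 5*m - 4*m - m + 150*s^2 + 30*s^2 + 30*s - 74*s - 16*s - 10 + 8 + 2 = 30*m*s + 180*s^2 - 60*s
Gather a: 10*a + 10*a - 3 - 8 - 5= 20*a - 16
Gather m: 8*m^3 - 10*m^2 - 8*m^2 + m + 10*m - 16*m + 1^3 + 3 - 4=8*m^3 - 18*m^2 - 5*m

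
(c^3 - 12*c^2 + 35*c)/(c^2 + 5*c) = (c^2 - 12*c + 35)/(c + 5)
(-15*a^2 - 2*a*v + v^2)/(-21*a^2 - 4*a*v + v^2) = (-5*a + v)/(-7*a + v)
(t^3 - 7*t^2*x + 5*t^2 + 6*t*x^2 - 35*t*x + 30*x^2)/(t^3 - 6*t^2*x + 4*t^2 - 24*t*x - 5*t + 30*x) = (t - x)/(t - 1)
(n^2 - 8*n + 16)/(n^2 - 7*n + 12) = (n - 4)/(n - 3)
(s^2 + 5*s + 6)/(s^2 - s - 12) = (s + 2)/(s - 4)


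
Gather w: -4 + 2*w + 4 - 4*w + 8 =8 - 2*w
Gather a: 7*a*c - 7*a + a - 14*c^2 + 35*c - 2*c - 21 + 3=a*(7*c - 6) - 14*c^2 + 33*c - 18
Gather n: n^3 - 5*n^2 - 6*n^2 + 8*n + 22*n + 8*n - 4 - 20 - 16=n^3 - 11*n^2 + 38*n - 40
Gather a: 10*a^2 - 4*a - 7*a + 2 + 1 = 10*a^2 - 11*a + 3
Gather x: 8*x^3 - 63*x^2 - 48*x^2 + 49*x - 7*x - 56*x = 8*x^3 - 111*x^2 - 14*x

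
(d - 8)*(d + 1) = d^2 - 7*d - 8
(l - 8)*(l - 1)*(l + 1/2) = l^3 - 17*l^2/2 + 7*l/2 + 4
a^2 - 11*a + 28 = (a - 7)*(a - 4)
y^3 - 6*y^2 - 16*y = y*(y - 8)*(y + 2)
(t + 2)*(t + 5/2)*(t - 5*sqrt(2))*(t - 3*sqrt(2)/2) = t^4 - 13*sqrt(2)*t^3/2 + 9*t^3/2 - 117*sqrt(2)*t^2/4 + 20*t^2 - 65*sqrt(2)*t/2 + 135*t/2 + 75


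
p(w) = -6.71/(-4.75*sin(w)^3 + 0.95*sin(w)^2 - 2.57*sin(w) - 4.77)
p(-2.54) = 3.12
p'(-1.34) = -3.03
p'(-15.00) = 25.91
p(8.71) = 0.91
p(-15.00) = 4.82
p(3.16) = 1.42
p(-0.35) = 1.87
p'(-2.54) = 9.82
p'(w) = -6.71*(14.25*sin(w)^2*cos(w) - 1.9*sin(w)*cos(w) + 2.57*cos(w))/(-4.75*sin(w)^3 + 0.95*sin(w)^2 - 2.57*sin(w) - 4.77)^2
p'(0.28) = -0.67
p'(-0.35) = -2.40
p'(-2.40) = 39.65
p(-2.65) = 2.36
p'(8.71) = 0.69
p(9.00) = 1.12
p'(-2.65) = 4.85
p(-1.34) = -2.23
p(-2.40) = 5.90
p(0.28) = 1.22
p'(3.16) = 0.79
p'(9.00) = 0.71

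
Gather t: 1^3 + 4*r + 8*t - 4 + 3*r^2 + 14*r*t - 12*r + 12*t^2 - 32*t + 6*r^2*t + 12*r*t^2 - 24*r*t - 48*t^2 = 3*r^2 - 8*r + t^2*(12*r - 36) + t*(6*r^2 - 10*r - 24) - 3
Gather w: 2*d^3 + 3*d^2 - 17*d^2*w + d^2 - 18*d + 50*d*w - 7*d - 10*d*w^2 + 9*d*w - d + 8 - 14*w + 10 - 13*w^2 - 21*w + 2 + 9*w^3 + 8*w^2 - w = 2*d^3 + 4*d^2 - 26*d + 9*w^3 + w^2*(-10*d - 5) + w*(-17*d^2 + 59*d - 36) + 20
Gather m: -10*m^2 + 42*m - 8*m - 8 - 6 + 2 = -10*m^2 + 34*m - 12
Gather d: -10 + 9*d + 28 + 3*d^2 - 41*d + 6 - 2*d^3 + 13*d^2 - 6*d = -2*d^3 + 16*d^2 - 38*d + 24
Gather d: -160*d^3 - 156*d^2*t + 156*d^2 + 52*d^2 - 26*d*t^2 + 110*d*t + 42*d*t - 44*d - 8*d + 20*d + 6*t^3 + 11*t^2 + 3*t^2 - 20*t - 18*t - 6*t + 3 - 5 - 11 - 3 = -160*d^3 + d^2*(208 - 156*t) + d*(-26*t^2 + 152*t - 32) + 6*t^3 + 14*t^2 - 44*t - 16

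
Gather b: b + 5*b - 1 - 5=6*b - 6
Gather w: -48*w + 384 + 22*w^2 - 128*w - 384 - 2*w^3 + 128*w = -2*w^3 + 22*w^2 - 48*w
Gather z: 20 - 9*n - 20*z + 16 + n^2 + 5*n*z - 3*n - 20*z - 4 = n^2 - 12*n + z*(5*n - 40) + 32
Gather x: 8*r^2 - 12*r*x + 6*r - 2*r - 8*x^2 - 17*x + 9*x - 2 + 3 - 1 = 8*r^2 + 4*r - 8*x^2 + x*(-12*r - 8)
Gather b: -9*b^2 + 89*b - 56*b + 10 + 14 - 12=-9*b^2 + 33*b + 12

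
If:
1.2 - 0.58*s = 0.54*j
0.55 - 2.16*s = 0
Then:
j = 1.95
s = 0.25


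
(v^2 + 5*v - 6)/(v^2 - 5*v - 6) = (-v^2 - 5*v + 6)/(-v^2 + 5*v + 6)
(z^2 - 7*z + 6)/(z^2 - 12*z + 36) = (z - 1)/(z - 6)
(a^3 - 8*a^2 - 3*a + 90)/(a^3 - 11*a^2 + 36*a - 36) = (a^2 - 2*a - 15)/(a^2 - 5*a + 6)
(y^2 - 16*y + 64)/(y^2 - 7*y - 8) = (y - 8)/(y + 1)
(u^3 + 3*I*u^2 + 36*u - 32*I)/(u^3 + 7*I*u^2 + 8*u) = (u - 4*I)/u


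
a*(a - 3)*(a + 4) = a^3 + a^2 - 12*a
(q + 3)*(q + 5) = q^2 + 8*q + 15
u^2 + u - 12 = (u - 3)*(u + 4)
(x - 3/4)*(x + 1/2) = x^2 - x/4 - 3/8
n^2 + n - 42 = (n - 6)*(n + 7)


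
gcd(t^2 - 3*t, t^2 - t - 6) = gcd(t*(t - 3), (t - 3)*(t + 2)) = t - 3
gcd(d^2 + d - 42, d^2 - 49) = d + 7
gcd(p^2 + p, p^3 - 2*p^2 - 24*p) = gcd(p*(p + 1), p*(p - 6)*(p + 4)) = p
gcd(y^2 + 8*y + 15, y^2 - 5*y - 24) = y + 3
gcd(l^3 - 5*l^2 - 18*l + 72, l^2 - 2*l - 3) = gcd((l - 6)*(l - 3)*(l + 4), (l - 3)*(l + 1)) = l - 3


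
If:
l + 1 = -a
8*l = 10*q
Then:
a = -5*q/4 - 1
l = 5*q/4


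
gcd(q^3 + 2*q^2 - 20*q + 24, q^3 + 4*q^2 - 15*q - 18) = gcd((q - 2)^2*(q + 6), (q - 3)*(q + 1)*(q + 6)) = q + 6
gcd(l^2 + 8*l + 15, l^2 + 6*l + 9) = l + 3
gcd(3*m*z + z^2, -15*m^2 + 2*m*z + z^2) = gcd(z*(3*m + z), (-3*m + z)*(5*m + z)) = 1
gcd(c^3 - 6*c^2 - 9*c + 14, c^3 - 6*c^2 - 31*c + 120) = 1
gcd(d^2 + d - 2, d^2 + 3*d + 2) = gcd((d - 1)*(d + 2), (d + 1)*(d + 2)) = d + 2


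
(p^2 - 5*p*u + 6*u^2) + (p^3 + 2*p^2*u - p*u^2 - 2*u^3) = p^3 + 2*p^2*u + p^2 - p*u^2 - 5*p*u - 2*u^3 + 6*u^2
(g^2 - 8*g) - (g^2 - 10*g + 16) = 2*g - 16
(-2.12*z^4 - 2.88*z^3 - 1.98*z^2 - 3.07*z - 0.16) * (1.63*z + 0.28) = -3.4556*z^5 - 5.288*z^4 - 4.0338*z^3 - 5.5585*z^2 - 1.1204*z - 0.0448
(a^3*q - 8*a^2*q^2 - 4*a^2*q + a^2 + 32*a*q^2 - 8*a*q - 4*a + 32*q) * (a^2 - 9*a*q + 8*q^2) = a^5*q - 17*a^4*q^2 - 4*a^4*q + a^4 + 80*a^3*q^3 + 68*a^3*q^2 - 17*a^3*q - 4*a^3 - 64*a^2*q^4 - 320*a^2*q^3 + 80*a^2*q^2 + 68*a^2*q + 256*a*q^4 - 64*a*q^3 - 320*a*q^2 + 256*q^3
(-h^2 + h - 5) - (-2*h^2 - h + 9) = h^2 + 2*h - 14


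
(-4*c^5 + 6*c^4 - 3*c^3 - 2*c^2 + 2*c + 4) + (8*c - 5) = -4*c^5 + 6*c^4 - 3*c^3 - 2*c^2 + 10*c - 1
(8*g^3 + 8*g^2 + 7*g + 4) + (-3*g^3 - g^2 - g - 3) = 5*g^3 + 7*g^2 + 6*g + 1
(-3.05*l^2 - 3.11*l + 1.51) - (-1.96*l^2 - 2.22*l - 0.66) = -1.09*l^2 - 0.89*l + 2.17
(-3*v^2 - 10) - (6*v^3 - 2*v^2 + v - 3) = -6*v^3 - v^2 - v - 7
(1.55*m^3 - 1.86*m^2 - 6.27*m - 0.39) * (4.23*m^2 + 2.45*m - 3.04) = 6.5565*m^5 - 4.0703*m^4 - 35.7911*m^3 - 11.3568*m^2 + 18.1053*m + 1.1856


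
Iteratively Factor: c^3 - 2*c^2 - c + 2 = (c - 1)*(c^2 - c - 2) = (c - 1)*(c + 1)*(c - 2)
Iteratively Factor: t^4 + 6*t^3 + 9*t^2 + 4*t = (t + 1)*(t^3 + 5*t^2 + 4*t) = t*(t + 1)*(t^2 + 5*t + 4) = t*(t + 1)*(t + 4)*(t + 1)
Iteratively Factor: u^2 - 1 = (u + 1)*(u - 1)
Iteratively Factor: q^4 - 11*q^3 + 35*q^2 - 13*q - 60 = (q - 3)*(q^3 - 8*q^2 + 11*q + 20) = (q - 4)*(q - 3)*(q^2 - 4*q - 5) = (q - 5)*(q - 4)*(q - 3)*(q + 1)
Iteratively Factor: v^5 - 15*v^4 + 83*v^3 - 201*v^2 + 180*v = (v)*(v^4 - 15*v^3 + 83*v^2 - 201*v + 180) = v*(v - 5)*(v^3 - 10*v^2 + 33*v - 36) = v*(v - 5)*(v - 3)*(v^2 - 7*v + 12) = v*(v - 5)*(v - 4)*(v - 3)*(v - 3)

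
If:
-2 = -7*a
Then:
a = 2/7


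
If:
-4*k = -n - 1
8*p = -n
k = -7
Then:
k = -7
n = -29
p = 29/8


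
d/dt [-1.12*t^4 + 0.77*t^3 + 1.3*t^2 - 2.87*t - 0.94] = -4.48*t^3 + 2.31*t^2 + 2.6*t - 2.87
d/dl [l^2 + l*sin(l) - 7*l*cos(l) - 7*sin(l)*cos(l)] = 7*l*sin(l) + l*cos(l) + 2*l + sin(l) - 7*cos(l) - 7*cos(2*l)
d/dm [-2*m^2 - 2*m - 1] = -4*m - 2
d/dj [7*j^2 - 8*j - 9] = 14*j - 8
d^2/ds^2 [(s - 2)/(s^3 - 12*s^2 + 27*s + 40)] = 6*(3*(s - 2)*(s^2 - 8*s + 9)^2 + (-s^2 + 8*s - (s - 4)*(s - 2) - 9)*(s^3 - 12*s^2 + 27*s + 40))/(s^3 - 12*s^2 + 27*s + 40)^3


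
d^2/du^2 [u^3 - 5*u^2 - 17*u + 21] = 6*u - 10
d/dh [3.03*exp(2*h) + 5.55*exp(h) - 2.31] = (6.06*exp(h) + 5.55)*exp(h)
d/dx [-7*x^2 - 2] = -14*x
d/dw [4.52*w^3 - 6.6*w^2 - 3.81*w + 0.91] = 13.56*w^2 - 13.2*w - 3.81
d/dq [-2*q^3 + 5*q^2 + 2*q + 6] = -6*q^2 + 10*q + 2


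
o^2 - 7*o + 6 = (o - 6)*(o - 1)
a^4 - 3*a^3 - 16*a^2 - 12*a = a*(a - 6)*(a + 1)*(a + 2)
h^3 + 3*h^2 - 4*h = h*(h - 1)*(h + 4)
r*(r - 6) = r^2 - 6*r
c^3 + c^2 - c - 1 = (c - 1)*(c + 1)^2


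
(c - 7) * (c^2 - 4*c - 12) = c^3 - 11*c^2 + 16*c + 84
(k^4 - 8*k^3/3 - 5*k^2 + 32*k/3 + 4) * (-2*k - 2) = -2*k^5 + 10*k^4/3 + 46*k^3/3 - 34*k^2/3 - 88*k/3 - 8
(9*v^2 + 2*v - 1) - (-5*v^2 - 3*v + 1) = 14*v^2 + 5*v - 2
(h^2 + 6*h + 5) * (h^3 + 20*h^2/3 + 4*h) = h^5 + 38*h^4/3 + 49*h^3 + 172*h^2/3 + 20*h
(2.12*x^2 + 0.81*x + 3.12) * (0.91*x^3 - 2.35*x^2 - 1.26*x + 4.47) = 1.9292*x^5 - 4.2449*x^4 - 1.7355*x^3 + 1.1238*x^2 - 0.3105*x + 13.9464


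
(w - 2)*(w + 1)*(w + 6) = w^3 + 5*w^2 - 8*w - 12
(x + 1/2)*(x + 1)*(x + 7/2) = x^3 + 5*x^2 + 23*x/4 + 7/4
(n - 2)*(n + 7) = n^2 + 5*n - 14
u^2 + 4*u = u*(u + 4)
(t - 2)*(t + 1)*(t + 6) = t^3 + 5*t^2 - 8*t - 12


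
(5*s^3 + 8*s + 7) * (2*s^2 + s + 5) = 10*s^5 + 5*s^4 + 41*s^3 + 22*s^2 + 47*s + 35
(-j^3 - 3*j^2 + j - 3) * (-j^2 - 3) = j^5 + 3*j^4 + 2*j^3 + 12*j^2 - 3*j + 9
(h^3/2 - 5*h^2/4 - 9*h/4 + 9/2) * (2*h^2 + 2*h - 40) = h^5 - 3*h^4/2 - 27*h^3 + 109*h^2/2 + 99*h - 180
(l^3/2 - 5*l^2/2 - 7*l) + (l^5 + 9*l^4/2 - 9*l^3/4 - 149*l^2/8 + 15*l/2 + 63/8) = l^5 + 9*l^4/2 - 7*l^3/4 - 169*l^2/8 + l/2 + 63/8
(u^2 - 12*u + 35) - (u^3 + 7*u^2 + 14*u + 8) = -u^3 - 6*u^2 - 26*u + 27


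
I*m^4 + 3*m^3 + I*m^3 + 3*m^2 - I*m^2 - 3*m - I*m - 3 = (m - 1)*(m + 1)*(m - 3*I)*(I*m + I)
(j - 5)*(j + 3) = j^2 - 2*j - 15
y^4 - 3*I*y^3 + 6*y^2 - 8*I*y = y*(y - 4*I)*(y - I)*(y + 2*I)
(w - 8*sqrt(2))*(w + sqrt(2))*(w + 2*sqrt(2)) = w^3 - 5*sqrt(2)*w^2 - 44*w - 32*sqrt(2)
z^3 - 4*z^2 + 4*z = z*(z - 2)^2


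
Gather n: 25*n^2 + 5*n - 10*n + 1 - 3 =25*n^2 - 5*n - 2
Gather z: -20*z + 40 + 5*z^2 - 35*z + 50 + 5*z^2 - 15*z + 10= 10*z^2 - 70*z + 100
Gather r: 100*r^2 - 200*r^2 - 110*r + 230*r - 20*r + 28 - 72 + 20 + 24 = -100*r^2 + 100*r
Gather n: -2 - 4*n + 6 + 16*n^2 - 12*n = 16*n^2 - 16*n + 4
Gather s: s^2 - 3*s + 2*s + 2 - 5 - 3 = s^2 - s - 6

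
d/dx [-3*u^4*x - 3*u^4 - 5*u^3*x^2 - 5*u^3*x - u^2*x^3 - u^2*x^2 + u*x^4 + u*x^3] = u*(-3*u^3 - 10*u^2*x - 5*u^2 - 3*u*x^2 - 2*u*x + 4*x^3 + 3*x^2)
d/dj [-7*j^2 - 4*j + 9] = -14*j - 4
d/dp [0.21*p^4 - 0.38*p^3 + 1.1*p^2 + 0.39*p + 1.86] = 0.84*p^3 - 1.14*p^2 + 2.2*p + 0.39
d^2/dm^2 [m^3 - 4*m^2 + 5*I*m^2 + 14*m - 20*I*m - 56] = 6*m - 8 + 10*I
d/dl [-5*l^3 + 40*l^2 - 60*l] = -15*l^2 + 80*l - 60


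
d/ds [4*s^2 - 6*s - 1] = 8*s - 6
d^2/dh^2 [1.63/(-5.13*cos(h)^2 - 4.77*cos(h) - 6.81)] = (171.586188*(1 - cos(h)^2)^2 + 119.658789*cos(h)^3 - 104.897835*cos(h)^2 - 292.266009*cos(h) - 131.871564)/(5.13*cos(h)^2 + 4.77*cos(h) + 6.81)^3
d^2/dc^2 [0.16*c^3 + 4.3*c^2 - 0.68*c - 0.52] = 0.96*c + 8.6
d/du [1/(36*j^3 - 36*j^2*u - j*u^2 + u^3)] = (36*j^2 + 2*j*u - 3*u^2)/(36*j^3 - 36*j^2*u - j*u^2 + u^3)^2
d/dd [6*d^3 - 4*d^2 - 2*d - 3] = 18*d^2 - 8*d - 2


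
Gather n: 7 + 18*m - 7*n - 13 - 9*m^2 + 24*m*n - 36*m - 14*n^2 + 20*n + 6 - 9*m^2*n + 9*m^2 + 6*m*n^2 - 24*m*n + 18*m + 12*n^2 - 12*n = n^2*(6*m - 2) + n*(1 - 9*m^2)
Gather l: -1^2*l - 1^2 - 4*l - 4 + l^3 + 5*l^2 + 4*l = l^3 + 5*l^2 - l - 5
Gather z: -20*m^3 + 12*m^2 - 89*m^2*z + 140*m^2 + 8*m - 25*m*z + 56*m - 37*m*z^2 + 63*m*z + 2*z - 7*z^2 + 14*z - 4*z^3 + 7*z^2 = -20*m^3 + 152*m^2 - 37*m*z^2 + 64*m - 4*z^3 + z*(-89*m^2 + 38*m + 16)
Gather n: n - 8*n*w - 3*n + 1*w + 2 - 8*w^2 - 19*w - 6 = n*(-8*w - 2) - 8*w^2 - 18*w - 4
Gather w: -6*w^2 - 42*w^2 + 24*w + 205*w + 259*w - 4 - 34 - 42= -48*w^2 + 488*w - 80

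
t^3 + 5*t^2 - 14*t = t*(t - 2)*(t + 7)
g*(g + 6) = g^2 + 6*g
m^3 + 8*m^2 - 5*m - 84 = (m - 3)*(m + 4)*(m + 7)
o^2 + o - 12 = (o - 3)*(o + 4)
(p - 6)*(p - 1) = p^2 - 7*p + 6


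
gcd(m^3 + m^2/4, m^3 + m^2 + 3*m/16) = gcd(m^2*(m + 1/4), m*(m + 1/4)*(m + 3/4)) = m^2 + m/4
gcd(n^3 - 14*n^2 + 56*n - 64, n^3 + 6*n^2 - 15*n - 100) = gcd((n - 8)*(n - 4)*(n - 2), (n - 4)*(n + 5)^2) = n - 4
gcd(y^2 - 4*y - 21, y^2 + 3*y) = y + 3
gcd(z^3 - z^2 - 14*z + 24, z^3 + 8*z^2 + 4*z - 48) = z^2 + 2*z - 8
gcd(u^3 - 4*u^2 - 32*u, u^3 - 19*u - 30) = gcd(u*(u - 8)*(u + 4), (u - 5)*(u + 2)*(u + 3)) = 1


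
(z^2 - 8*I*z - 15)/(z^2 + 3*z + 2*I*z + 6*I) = (z^2 - 8*I*z - 15)/(z^2 + z*(3 + 2*I) + 6*I)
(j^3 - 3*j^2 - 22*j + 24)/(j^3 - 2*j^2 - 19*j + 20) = (j - 6)/(j - 5)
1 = 1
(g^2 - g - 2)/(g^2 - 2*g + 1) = (g^2 - g - 2)/(g^2 - 2*g + 1)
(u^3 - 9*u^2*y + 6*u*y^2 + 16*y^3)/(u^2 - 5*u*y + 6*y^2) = (-u^2 + 7*u*y + 8*y^2)/(-u + 3*y)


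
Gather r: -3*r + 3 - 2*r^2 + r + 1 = -2*r^2 - 2*r + 4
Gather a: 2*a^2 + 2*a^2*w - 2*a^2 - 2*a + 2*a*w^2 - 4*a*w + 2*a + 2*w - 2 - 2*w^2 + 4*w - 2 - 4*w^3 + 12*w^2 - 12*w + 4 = 2*a^2*w + a*(2*w^2 - 4*w) - 4*w^3 + 10*w^2 - 6*w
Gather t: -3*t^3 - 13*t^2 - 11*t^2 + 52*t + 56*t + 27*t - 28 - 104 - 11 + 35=-3*t^3 - 24*t^2 + 135*t - 108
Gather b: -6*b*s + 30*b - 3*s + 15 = b*(30 - 6*s) - 3*s + 15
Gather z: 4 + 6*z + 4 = 6*z + 8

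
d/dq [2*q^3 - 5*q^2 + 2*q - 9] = 6*q^2 - 10*q + 2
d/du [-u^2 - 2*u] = -2*u - 2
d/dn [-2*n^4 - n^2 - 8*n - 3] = -8*n^3 - 2*n - 8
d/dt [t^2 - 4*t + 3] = 2*t - 4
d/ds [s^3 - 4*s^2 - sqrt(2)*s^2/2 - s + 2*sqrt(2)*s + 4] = 3*s^2 - 8*s - sqrt(2)*s - 1 + 2*sqrt(2)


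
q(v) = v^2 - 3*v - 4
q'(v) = 2*v - 3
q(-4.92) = 34.97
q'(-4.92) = -12.84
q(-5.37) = 40.95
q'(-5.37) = -13.74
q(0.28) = -4.76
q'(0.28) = -2.44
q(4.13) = 0.67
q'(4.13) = 5.26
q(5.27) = 7.96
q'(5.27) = 7.54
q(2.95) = -4.15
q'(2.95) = 2.90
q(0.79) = -5.75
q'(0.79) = -1.42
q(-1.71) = 4.05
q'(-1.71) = -6.42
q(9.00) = 50.00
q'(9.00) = 15.00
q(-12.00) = 176.00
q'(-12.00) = -27.00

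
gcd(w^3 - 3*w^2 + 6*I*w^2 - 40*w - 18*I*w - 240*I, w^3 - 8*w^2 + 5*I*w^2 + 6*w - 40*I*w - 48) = w^2 + w*(-8 + 6*I) - 48*I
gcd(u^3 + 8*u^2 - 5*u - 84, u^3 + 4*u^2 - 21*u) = u^2 + 4*u - 21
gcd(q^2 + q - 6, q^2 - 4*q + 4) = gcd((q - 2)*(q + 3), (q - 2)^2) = q - 2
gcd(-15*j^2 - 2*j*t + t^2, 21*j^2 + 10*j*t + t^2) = 3*j + t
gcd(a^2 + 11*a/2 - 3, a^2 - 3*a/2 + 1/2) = a - 1/2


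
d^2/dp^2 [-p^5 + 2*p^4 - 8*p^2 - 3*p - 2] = -20*p^3 + 24*p^2 - 16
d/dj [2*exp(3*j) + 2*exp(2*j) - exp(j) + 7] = (6*exp(2*j) + 4*exp(j) - 1)*exp(j)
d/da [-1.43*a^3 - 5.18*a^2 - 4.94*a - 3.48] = -4.29*a^2 - 10.36*a - 4.94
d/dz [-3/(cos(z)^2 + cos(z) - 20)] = -3*(2*cos(z) + 1)*sin(z)/(cos(z)^2 + cos(z) - 20)^2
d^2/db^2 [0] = 0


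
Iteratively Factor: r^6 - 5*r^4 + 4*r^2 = (r - 1)*(r^5 + r^4 - 4*r^3 - 4*r^2) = (r - 2)*(r - 1)*(r^4 + 3*r^3 + 2*r^2) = (r - 2)*(r - 1)*(r + 2)*(r^3 + r^2) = r*(r - 2)*(r - 1)*(r + 2)*(r^2 + r) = r^2*(r - 2)*(r - 1)*(r + 2)*(r + 1)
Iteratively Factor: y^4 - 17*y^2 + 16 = (y + 1)*(y^3 - y^2 - 16*y + 16) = (y - 4)*(y + 1)*(y^2 + 3*y - 4) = (y - 4)*(y - 1)*(y + 1)*(y + 4)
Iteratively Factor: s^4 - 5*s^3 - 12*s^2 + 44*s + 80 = (s - 5)*(s^3 - 12*s - 16) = (s - 5)*(s - 4)*(s^2 + 4*s + 4) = (s - 5)*(s - 4)*(s + 2)*(s + 2)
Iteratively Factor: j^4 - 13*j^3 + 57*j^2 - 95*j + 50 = (j - 2)*(j^3 - 11*j^2 + 35*j - 25) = (j - 2)*(j - 1)*(j^2 - 10*j + 25) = (j - 5)*(j - 2)*(j - 1)*(j - 5)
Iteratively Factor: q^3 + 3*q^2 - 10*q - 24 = (q + 4)*(q^2 - q - 6) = (q + 2)*(q + 4)*(q - 3)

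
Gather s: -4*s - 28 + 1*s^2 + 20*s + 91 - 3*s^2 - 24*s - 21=-2*s^2 - 8*s + 42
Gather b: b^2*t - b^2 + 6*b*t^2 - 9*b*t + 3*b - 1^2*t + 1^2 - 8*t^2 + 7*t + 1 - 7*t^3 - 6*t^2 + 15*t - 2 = b^2*(t - 1) + b*(6*t^2 - 9*t + 3) - 7*t^3 - 14*t^2 + 21*t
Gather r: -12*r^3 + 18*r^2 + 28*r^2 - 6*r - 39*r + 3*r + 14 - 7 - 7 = -12*r^3 + 46*r^2 - 42*r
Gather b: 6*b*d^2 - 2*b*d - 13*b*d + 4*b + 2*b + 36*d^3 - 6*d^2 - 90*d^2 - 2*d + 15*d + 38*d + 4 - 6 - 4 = b*(6*d^2 - 15*d + 6) + 36*d^3 - 96*d^2 + 51*d - 6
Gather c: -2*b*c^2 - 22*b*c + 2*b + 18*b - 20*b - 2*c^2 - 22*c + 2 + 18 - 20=c^2*(-2*b - 2) + c*(-22*b - 22)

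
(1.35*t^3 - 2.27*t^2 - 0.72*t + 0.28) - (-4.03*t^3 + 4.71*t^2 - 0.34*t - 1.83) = 5.38*t^3 - 6.98*t^2 - 0.38*t + 2.11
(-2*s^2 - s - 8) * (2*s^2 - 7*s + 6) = -4*s^4 + 12*s^3 - 21*s^2 + 50*s - 48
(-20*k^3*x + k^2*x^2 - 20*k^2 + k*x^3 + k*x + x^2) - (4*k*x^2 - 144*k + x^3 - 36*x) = -20*k^3*x + k^2*x^2 - 20*k^2 + k*x^3 - 4*k*x^2 + k*x + 144*k - x^3 + x^2 + 36*x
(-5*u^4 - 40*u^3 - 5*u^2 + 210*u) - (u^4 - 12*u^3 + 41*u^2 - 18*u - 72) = -6*u^4 - 28*u^3 - 46*u^2 + 228*u + 72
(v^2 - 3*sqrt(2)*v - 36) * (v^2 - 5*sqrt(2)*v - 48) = v^4 - 8*sqrt(2)*v^3 - 54*v^2 + 324*sqrt(2)*v + 1728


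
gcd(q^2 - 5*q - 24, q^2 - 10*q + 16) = q - 8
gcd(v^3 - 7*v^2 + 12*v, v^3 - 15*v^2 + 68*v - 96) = v^2 - 7*v + 12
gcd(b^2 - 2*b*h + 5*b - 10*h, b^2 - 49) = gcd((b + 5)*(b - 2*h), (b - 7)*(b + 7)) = 1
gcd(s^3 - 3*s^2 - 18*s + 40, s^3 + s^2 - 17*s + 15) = 1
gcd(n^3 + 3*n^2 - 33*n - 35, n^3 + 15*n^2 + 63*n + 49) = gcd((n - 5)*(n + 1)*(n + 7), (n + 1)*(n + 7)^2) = n^2 + 8*n + 7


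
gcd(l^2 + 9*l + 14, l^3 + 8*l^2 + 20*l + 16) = l + 2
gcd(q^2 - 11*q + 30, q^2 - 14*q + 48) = q - 6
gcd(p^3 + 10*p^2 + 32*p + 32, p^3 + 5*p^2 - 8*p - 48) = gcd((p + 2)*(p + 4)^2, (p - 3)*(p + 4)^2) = p^2 + 8*p + 16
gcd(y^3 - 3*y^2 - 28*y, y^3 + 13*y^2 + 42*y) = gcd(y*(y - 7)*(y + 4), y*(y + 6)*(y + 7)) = y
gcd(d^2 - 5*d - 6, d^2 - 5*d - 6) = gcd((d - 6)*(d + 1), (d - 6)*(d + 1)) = d^2 - 5*d - 6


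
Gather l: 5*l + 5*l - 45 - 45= 10*l - 90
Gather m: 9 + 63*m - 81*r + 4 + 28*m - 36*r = 91*m - 117*r + 13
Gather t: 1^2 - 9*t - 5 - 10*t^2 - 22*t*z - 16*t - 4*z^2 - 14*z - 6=-10*t^2 + t*(-22*z - 25) - 4*z^2 - 14*z - 10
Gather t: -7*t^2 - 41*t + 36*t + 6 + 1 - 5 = -7*t^2 - 5*t + 2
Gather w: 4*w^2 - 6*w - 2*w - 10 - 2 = 4*w^2 - 8*w - 12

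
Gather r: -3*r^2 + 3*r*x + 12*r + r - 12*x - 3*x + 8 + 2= -3*r^2 + r*(3*x + 13) - 15*x + 10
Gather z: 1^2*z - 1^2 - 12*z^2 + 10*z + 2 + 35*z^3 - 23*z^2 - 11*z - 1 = 35*z^3 - 35*z^2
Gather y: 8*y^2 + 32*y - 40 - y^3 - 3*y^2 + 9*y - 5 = -y^3 + 5*y^2 + 41*y - 45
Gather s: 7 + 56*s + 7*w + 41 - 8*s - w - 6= 48*s + 6*w + 42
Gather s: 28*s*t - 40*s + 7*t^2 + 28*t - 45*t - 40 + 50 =s*(28*t - 40) + 7*t^2 - 17*t + 10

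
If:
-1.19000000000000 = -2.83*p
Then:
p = 0.42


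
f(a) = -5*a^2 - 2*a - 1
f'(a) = -10*a - 2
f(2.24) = -30.57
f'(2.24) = -24.40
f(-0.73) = -2.20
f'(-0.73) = 5.30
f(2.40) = -34.60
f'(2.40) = -26.00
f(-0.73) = -2.20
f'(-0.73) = 5.30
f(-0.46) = -1.14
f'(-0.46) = 2.60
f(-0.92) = -3.39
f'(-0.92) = 7.20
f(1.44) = -14.25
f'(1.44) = -16.40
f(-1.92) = -15.59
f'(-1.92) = 17.20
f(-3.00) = -40.00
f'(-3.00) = 28.00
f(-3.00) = -40.00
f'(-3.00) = 28.00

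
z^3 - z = z*(z - 1)*(z + 1)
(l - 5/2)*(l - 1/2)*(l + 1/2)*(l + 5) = l^4 + 5*l^3/2 - 51*l^2/4 - 5*l/8 + 25/8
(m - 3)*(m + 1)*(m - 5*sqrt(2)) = m^3 - 5*sqrt(2)*m^2 - 2*m^2 - 3*m + 10*sqrt(2)*m + 15*sqrt(2)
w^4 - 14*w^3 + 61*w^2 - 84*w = w*(w - 7)*(w - 4)*(w - 3)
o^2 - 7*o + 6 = (o - 6)*(o - 1)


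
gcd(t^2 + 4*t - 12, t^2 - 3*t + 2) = t - 2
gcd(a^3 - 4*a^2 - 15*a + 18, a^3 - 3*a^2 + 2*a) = a - 1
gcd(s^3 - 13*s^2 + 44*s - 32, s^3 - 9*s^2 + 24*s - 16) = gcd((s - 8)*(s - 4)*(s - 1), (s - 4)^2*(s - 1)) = s^2 - 5*s + 4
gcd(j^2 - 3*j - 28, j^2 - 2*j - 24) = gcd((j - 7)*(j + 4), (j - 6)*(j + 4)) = j + 4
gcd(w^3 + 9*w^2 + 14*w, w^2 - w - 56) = w + 7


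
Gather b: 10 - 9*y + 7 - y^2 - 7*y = -y^2 - 16*y + 17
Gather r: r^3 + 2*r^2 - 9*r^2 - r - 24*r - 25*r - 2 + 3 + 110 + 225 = r^3 - 7*r^2 - 50*r + 336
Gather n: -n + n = 0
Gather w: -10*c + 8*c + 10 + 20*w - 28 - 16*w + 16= -2*c + 4*w - 2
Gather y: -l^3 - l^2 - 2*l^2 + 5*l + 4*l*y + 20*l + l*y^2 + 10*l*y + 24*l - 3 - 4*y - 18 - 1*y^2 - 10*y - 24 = -l^3 - 3*l^2 + 49*l + y^2*(l - 1) + y*(14*l - 14) - 45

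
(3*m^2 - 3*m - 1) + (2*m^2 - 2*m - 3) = 5*m^2 - 5*m - 4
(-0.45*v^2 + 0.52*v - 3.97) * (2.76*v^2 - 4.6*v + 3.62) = -1.242*v^4 + 3.5052*v^3 - 14.9782*v^2 + 20.1444*v - 14.3714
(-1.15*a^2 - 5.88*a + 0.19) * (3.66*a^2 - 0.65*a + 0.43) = -4.209*a^4 - 20.7733*a^3 + 4.0229*a^2 - 2.6519*a + 0.0817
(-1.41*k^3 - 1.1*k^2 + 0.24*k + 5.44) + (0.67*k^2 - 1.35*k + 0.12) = -1.41*k^3 - 0.43*k^2 - 1.11*k + 5.56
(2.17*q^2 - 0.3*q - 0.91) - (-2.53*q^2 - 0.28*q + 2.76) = 4.7*q^2 - 0.02*q - 3.67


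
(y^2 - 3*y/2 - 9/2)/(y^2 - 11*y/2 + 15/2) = (2*y + 3)/(2*y - 5)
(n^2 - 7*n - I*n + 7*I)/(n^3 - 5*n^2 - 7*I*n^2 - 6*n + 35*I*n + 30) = (n - 7)/(n^2 - n*(5 + 6*I) + 30*I)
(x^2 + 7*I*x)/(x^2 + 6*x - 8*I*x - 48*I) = x*(x + 7*I)/(x^2 + 6*x - 8*I*x - 48*I)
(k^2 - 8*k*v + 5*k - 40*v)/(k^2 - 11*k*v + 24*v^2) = (-k - 5)/(-k + 3*v)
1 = 1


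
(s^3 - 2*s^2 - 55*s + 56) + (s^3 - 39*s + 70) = 2*s^3 - 2*s^2 - 94*s + 126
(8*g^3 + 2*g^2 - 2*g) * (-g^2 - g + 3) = -8*g^5 - 10*g^4 + 24*g^3 + 8*g^2 - 6*g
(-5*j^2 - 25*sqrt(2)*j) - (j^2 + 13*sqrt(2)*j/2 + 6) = -6*j^2 - 63*sqrt(2)*j/2 - 6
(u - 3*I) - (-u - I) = 2*u - 2*I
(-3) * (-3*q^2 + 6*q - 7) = 9*q^2 - 18*q + 21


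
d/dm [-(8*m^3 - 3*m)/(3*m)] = -16*m/3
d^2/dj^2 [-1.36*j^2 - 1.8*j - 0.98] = -2.72000000000000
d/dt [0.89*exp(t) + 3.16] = 0.89*exp(t)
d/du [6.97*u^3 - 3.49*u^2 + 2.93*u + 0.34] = 20.91*u^2 - 6.98*u + 2.93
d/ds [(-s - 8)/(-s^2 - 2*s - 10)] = (s^2 + 2*s - 2*(s + 1)*(s + 8) + 10)/(s^2 + 2*s + 10)^2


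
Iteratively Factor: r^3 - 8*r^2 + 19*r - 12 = (r - 4)*(r^2 - 4*r + 3) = (r - 4)*(r - 1)*(r - 3)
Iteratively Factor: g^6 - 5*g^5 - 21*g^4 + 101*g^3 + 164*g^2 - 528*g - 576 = (g + 3)*(g^5 - 8*g^4 + 3*g^3 + 92*g^2 - 112*g - 192) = (g + 1)*(g + 3)*(g^4 - 9*g^3 + 12*g^2 + 80*g - 192) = (g + 1)*(g + 3)^2*(g^3 - 12*g^2 + 48*g - 64) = (g - 4)*(g + 1)*(g + 3)^2*(g^2 - 8*g + 16) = (g - 4)^2*(g + 1)*(g + 3)^2*(g - 4)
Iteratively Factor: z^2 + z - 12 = (z - 3)*(z + 4)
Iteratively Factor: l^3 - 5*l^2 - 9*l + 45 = (l - 5)*(l^2 - 9) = (l - 5)*(l + 3)*(l - 3)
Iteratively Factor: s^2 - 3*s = (s - 3)*(s)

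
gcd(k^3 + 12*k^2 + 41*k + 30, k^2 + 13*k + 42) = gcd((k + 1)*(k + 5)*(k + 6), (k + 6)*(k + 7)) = k + 6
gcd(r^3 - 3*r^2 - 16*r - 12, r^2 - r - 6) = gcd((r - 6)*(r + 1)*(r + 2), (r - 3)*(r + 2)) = r + 2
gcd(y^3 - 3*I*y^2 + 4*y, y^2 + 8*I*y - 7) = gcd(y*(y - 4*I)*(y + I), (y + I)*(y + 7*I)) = y + I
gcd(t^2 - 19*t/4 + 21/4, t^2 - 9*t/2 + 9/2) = t - 3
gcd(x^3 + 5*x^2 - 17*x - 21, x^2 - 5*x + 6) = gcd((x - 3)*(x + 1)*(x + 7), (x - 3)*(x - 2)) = x - 3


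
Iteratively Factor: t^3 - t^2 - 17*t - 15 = (t + 1)*(t^2 - 2*t - 15) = (t - 5)*(t + 1)*(t + 3)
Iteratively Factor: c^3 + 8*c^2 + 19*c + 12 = (c + 3)*(c^2 + 5*c + 4) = (c + 3)*(c + 4)*(c + 1)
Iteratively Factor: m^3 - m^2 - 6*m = (m - 3)*(m^2 + 2*m) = (m - 3)*(m + 2)*(m)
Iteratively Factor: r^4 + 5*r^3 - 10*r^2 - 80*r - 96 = (r - 4)*(r^3 + 9*r^2 + 26*r + 24) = (r - 4)*(r + 2)*(r^2 + 7*r + 12) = (r - 4)*(r + 2)*(r + 3)*(r + 4)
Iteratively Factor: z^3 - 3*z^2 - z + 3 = (z - 1)*(z^2 - 2*z - 3) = (z - 1)*(z + 1)*(z - 3)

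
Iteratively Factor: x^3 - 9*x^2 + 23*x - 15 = (x - 5)*(x^2 - 4*x + 3) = (x - 5)*(x - 1)*(x - 3)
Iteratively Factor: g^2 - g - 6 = (g + 2)*(g - 3)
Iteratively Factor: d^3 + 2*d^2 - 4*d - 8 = (d - 2)*(d^2 + 4*d + 4) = (d - 2)*(d + 2)*(d + 2)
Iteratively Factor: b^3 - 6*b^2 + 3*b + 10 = (b - 5)*(b^2 - b - 2) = (b - 5)*(b + 1)*(b - 2)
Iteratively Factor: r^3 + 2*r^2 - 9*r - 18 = (r + 2)*(r^2 - 9) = (r + 2)*(r + 3)*(r - 3)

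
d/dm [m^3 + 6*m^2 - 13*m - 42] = 3*m^2 + 12*m - 13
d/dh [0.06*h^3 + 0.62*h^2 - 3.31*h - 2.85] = 0.18*h^2 + 1.24*h - 3.31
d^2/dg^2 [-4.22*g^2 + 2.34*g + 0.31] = -8.44000000000000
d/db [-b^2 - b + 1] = -2*b - 1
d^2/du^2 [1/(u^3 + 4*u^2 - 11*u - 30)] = 2*(-(3*u + 4)*(u^3 + 4*u^2 - 11*u - 30) + (3*u^2 + 8*u - 11)^2)/(u^3 + 4*u^2 - 11*u - 30)^3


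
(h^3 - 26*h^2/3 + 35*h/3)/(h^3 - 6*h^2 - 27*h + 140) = h*(3*h - 5)/(3*(h^2 + h - 20))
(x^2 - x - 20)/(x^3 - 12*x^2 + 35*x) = (x + 4)/(x*(x - 7))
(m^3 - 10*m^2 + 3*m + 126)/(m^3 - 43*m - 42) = (m^2 - 3*m - 18)/(m^2 + 7*m + 6)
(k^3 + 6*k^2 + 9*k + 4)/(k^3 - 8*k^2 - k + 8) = (k^2 + 5*k + 4)/(k^2 - 9*k + 8)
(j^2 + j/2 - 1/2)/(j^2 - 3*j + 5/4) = 2*(j + 1)/(2*j - 5)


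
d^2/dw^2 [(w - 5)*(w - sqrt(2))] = 2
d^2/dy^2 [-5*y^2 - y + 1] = -10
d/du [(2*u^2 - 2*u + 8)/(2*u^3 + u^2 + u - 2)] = 2*((2*u - 1)*(2*u^3 + u^2 + u - 2) - (u^2 - u + 4)*(6*u^2 + 2*u + 1))/(2*u^3 + u^2 + u - 2)^2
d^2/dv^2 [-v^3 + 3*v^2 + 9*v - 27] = 6 - 6*v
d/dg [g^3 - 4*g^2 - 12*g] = 3*g^2 - 8*g - 12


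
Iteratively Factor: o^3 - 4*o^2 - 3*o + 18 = (o + 2)*(o^2 - 6*o + 9) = (o - 3)*(o + 2)*(o - 3)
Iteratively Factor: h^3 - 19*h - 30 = (h - 5)*(h^2 + 5*h + 6) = (h - 5)*(h + 3)*(h + 2)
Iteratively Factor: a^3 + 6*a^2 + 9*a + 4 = (a + 1)*(a^2 + 5*a + 4) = (a + 1)*(a + 4)*(a + 1)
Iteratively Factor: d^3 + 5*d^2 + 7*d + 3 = (d + 1)*(d^2 + 4*d + 3) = (d + 1)^2*(d + 3)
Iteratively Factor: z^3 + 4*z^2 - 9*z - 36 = (z + 3)*(z^2 + z - 12) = (z + 3)*(z + 4)*(z - 3)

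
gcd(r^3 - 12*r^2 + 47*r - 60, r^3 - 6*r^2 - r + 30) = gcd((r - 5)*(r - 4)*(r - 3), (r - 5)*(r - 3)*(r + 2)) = r^2 - 8*r + 15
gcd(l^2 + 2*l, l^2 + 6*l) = l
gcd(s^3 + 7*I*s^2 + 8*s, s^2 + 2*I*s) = s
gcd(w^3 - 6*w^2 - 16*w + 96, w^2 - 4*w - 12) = w - 6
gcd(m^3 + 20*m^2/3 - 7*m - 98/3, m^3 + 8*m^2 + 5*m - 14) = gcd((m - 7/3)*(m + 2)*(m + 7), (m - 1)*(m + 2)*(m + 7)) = m^2 + 9*m + 14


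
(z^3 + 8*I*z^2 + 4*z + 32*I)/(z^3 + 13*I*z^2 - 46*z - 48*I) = (z - 2*I)/(z + 3*I)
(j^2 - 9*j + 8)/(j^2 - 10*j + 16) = (j - 1)/(j - 2)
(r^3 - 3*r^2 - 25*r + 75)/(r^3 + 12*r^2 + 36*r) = (r^3 - 3*r^2 - 25*r + 75)/(r*(r^2 + 12*r + 36))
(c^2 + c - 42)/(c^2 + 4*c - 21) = (c - 6)/(c - 3)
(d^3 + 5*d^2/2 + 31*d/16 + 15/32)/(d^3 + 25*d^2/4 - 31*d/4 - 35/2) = (8*d^2 + 10*d + 3)/(8*(d^2 + 5*d - 14))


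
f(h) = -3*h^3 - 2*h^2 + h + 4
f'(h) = -9*h^2 - 4*h + 1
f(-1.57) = 9.11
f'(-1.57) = -14.90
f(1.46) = -8.14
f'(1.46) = -24.02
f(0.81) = 1.90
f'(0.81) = -8.14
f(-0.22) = 3.72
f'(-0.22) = 1.44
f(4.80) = -369.06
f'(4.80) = -225.56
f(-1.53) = 8.53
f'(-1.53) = -13.95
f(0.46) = 3.74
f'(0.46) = -2.74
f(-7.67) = 1232.33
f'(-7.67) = -497.78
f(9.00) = -2336.00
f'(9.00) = -764.00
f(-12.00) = 4888.00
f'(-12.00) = -1247.00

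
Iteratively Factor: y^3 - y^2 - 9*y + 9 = (y - 3)*(y^2 + 2*y - 3) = (y - 3)*(y + 3)*(y - 1)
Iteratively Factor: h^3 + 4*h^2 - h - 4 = (h + 1)*(h^2 + 3*h - 4) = (h + 1)*(h + 4)*(h - 1)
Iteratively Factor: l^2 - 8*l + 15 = (l - 5)*(l - 3)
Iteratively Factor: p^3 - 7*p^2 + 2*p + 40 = (p + 2)*(p^2 - 9*p + 20) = (p - 5)*(p + 2)*(p - 4)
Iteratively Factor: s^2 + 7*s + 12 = (s + 3)*(s + 4)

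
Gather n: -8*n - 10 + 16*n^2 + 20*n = 16*n^2 + 12*n - 10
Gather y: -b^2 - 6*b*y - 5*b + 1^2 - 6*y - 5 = -b^2 - 5*b + y*(-6*b - 6) - 4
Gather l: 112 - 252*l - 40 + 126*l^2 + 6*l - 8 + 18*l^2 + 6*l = 144*l^2 - 240*l + 64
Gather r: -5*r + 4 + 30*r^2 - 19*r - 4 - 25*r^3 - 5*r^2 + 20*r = -25*r^3 + 25*r^2 - 4*r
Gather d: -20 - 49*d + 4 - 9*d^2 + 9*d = -9*d^2 - 40*d - 16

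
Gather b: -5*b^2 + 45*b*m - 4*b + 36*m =-5*b^2 + b*(45*m - 4) + 36*m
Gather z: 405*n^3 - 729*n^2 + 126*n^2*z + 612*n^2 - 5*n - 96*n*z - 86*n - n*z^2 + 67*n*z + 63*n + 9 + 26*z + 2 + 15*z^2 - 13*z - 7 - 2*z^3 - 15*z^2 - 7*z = 405*n^3 - 117*n^2 - n*z^2 - 28*n - 2*z^3 + z*(126*n^2 - 29*n + 6) + 4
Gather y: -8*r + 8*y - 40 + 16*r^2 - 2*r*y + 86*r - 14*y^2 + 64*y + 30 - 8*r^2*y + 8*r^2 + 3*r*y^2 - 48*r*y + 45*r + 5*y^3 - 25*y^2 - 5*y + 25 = 24*r^2 + 123*r + 5*y^3 + y^2*(3*r - 39) + y*(-8*r^2 - 50*r + 67) + 15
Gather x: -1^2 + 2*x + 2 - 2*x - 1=0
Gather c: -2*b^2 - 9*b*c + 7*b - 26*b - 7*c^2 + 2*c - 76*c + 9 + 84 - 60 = -2*b^2 - 19*b - 7*c^2 + c*(-9*b - 74) + 33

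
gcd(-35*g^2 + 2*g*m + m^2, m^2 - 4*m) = 1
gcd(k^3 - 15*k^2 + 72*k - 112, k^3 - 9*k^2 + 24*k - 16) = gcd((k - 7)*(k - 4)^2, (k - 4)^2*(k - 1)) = k^2 - 8*k + 16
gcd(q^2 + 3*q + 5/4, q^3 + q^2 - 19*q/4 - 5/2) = q^2 + 3*q + 5/4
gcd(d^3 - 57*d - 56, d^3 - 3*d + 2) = 1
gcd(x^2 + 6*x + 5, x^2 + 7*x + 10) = x + 5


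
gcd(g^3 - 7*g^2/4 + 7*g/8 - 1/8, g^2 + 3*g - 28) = 1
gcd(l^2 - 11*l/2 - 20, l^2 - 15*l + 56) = l - 8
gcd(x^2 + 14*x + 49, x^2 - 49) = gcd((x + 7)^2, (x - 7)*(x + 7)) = x + 7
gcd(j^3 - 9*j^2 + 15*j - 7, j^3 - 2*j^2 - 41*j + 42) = j^2 - 8*j + 7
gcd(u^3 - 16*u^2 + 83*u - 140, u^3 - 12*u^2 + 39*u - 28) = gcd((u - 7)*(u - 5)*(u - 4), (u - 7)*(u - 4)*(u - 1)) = u^2 - 11*u + 28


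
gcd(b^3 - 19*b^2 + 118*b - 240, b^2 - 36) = b - 6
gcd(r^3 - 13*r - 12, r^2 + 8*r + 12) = 1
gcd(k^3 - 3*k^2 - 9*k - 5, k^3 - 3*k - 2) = k^2 + 2*k + 1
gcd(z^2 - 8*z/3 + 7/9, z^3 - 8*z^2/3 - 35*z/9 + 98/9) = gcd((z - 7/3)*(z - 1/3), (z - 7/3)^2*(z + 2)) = z - 7/3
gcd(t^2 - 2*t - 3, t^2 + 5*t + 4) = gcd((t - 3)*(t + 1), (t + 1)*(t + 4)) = t + 1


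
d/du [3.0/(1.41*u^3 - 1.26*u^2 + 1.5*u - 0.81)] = (-12.69*u^2 + 7.56*u - 4.5)/(1.41*u^3 - 1.26*u^2 + 1.5*u - 0.81)^2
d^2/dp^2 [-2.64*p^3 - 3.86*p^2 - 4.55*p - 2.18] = -15.84*p - 7.72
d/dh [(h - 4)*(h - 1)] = 2*h - 5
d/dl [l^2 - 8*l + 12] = 2*l - 8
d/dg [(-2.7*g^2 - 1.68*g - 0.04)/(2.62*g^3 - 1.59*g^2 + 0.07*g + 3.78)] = (7.074*g^4 + 8.8032*g^3 - 2.5458*g^2 - 20.5392*g - 6.3476)/(6.8644*g^6 - 8.3316*g^5 + 2.8949*g^4 + 19.5846*g^3 - 12.0155*g^2 + 0.5292*g + 14.2884)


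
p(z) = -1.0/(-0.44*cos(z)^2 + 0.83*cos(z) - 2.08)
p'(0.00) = 0.00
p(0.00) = 0.59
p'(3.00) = -0.02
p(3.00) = 0.30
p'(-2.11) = 0.16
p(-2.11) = 0.38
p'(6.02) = -0.00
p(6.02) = 0.59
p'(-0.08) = -0.00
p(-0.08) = 0.59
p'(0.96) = -0.09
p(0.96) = 0.57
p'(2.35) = -0.12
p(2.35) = 0.35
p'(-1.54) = 0.19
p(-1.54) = 0.49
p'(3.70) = 0.09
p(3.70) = 0.32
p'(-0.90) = 0.07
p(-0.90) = 0.58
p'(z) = -1.0*(-0.88*sin(z)*cos(z) + 0.83*sin(z))/(-0.44*cos(z)^2 + 0.83*cos(z) - 2.08)^2 = (0.88*cos(z) - 0.83)*sin(z)/(0.44*cos(z)^2 - 0.83*cos(z) + 2.08)^2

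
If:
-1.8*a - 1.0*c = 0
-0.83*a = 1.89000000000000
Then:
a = -2.28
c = 4.10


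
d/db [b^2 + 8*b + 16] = 2*b + 8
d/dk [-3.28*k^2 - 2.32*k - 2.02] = -6.56*k - 2.32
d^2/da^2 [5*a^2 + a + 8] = 10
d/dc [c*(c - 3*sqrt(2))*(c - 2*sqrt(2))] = 3*c^2 - 10*sqrt(2)*c + 12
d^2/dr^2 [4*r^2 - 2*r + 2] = 8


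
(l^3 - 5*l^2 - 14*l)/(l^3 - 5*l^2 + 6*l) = (l^2 - 5*l - 14)/(l^2 - 5*l + 6)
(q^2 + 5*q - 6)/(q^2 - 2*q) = (q^2 + 5*q - 6)/(q*(q - 2))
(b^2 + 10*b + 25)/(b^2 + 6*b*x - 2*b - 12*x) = (b^2 + 10*b + 25)/(b^2 + 6*b*x - 2*b - 12*x)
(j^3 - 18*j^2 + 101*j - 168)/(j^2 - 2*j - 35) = (j^2 - 11*j + 24)/(j + 5)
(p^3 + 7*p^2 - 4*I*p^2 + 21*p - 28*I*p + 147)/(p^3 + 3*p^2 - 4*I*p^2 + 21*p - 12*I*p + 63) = (p + 7)/(p + 3)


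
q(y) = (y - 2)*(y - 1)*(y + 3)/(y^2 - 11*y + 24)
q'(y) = (11 - 2*y)*(y - 2)*(y - 1)*(y + 3)/(y^2 - 11*y + 24)^2 + (y - 2)*(y - 1)/(y^2 - 11*y + 24) + (y - 2)*(y + 3)/(y^2 - 11*y + 24) + (y - 1)*(y + 3)/(y^2 - 11*y + 24) = (y^4 - 22*y^3 + 79*y^2 - 12*y - 102)/(y^4 - 22*y^3 + 169*y^2 - 528*y + 576)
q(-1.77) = 0.28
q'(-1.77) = 0.14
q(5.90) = -27.93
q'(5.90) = -19.67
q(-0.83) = 0.33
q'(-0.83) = -0.02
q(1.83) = -0.09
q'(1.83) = 0.33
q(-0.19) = 0.28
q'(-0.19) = -0.14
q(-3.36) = -0.12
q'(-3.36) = 0.34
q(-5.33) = -0.97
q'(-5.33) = 0.51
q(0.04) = 0.24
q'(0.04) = -0.18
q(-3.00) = 0.00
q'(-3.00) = 0.30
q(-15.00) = -7.88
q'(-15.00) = 0.83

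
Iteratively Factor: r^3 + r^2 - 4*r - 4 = (r - 2)*(r^2 + 3*r + 2) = (r - 2)*(r + 2)*(r + 1)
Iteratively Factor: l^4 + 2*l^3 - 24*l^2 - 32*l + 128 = (l + 4)*(l^3 - 2*l^2 - 16*l + 32) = (l - 4)*(l + 4)*(l^2 + 2*l - 8) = (l - 4)*(l - 2)*(l + 4)*(l + 4)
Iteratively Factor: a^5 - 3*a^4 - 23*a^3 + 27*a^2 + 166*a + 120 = (a + 1)*(a^4 - 4*a^3 - 19*a^2 + 46*a + 120) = (a - 5)*(a + 1)*(a^3 + a^2 - 14*a - 24) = (a - 5)*(a + 1)*(a + 3)*(a^2 - 2*a - 8) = (a - 5)*(a - 4)*(a + 1)*(a + 3)*(a + 2)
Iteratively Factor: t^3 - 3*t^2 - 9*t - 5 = (t + 1)*(t^2 - 4*t - 5) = (t - 5)*(t + 1)*(t + 1)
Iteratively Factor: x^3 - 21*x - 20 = (x - 5)*(x^2 + 5*x + 4) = (x - 5)*(x + 4)*(x + 1)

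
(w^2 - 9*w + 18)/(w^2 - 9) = (w - 6)/(w + 3)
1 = 1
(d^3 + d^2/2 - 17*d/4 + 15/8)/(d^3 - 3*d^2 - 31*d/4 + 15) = (d - 1/2)/(d - 4)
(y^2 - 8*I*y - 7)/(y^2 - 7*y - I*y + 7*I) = (y - 7*I)/(y - 7)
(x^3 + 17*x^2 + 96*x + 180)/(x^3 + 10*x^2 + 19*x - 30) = (x + 6)/(x - 1)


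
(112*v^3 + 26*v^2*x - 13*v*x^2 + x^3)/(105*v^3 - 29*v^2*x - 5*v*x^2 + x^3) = (-16*v^2 - 6*v*x + x^2)/(-15*v^2 + 2*v*x + x^2)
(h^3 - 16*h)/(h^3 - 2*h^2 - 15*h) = (16 - h^2)/(-h^2 + 2*h + 15)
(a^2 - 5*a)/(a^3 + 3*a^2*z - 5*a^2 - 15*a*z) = 1/(a + 3*z)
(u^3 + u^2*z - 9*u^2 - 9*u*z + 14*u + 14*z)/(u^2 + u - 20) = (u^3 + u^2*z - 9*u^2 - 9*u*z + 14*u + 14*z)/(u^2 + u - 20)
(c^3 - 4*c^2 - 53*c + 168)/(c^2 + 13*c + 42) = (c^2 - 11*c + 24)/(c + 6)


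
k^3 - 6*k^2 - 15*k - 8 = (k - 8)*(k + 1)^2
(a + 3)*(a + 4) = a^2 + 7*a + 12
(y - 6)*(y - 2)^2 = y^3 - 10*y^2 + 28*y - 24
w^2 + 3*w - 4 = (w - 1)*(w + 4)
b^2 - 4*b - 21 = (b - 7)*(b + 3)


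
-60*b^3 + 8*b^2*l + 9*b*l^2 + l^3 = (-2*b + l)*(5*b + l)*(6*b + l)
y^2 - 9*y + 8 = (y - 8)*(y - 1)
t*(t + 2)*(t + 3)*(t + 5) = t^4 + 10*t^3 + 31*t^2 + 30*t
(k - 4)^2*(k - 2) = k^3 - 10*k^2 + 32*k - 32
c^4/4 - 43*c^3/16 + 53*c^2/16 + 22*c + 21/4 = (c/4 + 1/2)*(c - 7)*(c - 6)*(c + 1/4)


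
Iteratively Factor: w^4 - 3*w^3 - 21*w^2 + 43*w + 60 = (w + 1)*(w^3 - 4*w^2 - 17*w + 60) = (w - 3)*(w + 1)*(w^2 - w - 20) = (w - 5)*(w - 3)*(w + 1)*(w + 4)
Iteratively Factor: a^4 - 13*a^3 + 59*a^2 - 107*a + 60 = (a - 4)*(a^3 - 9*a^2 + 23*a - 15) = (a - 4)*(a - 3)*(a^2 - 6*a + 5) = (a - 5)*(a - 4)*(a - 3)*(a - 1)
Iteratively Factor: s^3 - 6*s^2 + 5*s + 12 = (s - 4)*(s^2 - 2*s - 3) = (s - 4)*(s + 1)*(s - 3)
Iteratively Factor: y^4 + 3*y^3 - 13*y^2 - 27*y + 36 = (y - 3)*(y^3 + 6*y^2 + 5*y - 12) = (y - 3)*(y - 1)*(y^2 + 7*y + 12) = (y - 3)*(y - 1)*(y + 4)*(y + 3)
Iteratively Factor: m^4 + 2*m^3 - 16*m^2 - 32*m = (m)*(m^3 + 2*m^2 - 16*m - 32) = m*(m - 4)*(m^2 + 6*m + 8) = m*(m - 4)*(m + 2)*(m + 4)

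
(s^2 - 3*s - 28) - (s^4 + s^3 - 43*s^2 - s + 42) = -s^4 - s^3 + 44*s^2 - 2*s - 70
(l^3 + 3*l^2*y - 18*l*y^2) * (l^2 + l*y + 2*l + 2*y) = l^5 + 4*l^4*y + 2*l^4 - 15*l^3*y^2 + 8*l^3*y - 18*l^2*y^3 - 30*l^2*y^2 - 36*l*y^3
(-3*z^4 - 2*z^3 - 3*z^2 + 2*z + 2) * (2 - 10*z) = 30*z^5 + 14*z^4 + 26*z^3 - 26*z^2 - 16*z + 4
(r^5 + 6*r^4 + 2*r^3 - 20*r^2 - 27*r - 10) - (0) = r^5 + 6*r^4 + 2*r^3 - 20*r^2 - 27*r - 10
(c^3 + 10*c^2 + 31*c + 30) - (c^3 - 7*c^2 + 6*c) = 17*c^2 + 25*c + 30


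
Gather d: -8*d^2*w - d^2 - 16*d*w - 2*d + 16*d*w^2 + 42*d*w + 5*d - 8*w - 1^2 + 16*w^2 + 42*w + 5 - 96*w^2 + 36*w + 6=d^2*(-8*w - 1) + d*(16*w^2 + 26*w + 3) - 80*w^2 + 70*w + 10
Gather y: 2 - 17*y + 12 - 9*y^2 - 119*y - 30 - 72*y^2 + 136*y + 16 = -81*y^2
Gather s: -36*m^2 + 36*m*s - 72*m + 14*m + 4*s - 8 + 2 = -36*m^2 - 58*m + s*(36*m + 4) - 6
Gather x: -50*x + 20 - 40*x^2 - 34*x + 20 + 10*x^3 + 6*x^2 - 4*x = 10*x^3 - 34*x^2 - 88*x + 40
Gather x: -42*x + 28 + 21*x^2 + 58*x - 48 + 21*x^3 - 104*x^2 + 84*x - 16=21*x^3 - 83*x^2 + 100*x - 36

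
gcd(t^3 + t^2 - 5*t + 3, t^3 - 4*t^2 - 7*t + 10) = t - 1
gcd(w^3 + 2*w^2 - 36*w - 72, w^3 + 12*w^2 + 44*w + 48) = w^2 + 8*w + 12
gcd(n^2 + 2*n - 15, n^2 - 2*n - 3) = n - 3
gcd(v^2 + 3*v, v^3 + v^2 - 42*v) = v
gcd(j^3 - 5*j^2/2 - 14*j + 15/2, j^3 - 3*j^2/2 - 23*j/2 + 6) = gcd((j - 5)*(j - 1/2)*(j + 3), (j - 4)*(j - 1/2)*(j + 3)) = j^2 + 5*j/2 - 3/2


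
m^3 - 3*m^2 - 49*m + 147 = (m - 7)*(m - 3)*(m + 7)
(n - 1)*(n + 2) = n^2 + n - 2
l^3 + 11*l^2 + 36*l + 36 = (l + 2)*(l + 3)*(l + 6)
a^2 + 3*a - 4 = (a - 1)*(a + 4)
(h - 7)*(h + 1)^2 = h^3 - 5*h^2 - 13*h - 7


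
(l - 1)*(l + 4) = l^2 + 3*l - 4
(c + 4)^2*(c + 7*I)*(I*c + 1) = I*c^4 - 6*c^3 + 8*I*c^3 - 48*c^2 + 23*I*c^2 - 96*c + 56*I*c + 112*I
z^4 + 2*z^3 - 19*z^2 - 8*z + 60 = (z - 3)*(z - 2)*(z + 2)*(z + 5)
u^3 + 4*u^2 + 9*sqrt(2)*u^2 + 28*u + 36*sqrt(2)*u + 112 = (u + 4)*(u + 2*sqrt(2))*(u + 7*sqrt(2))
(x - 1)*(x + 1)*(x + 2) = x^3 + 2*x^2 - x - 2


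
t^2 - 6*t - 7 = (t - 7)*(t + 1)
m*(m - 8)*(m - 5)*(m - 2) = m^4 - 15*m^3 + 66*m^2 - 80*m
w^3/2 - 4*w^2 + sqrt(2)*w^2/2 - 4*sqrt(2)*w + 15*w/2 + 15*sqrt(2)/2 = (w/2 + sqrt(2)/2)*(w - 5)*(w - 3)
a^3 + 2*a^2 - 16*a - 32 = (a - 4)*(a + 2)*(a + 4)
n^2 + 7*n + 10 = (n + 2)*(n + 5)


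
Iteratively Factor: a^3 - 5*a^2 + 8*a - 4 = (a - 1)*(a^2 - 4*a + 4) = (a - 2)*(a - 1)*(a - 2)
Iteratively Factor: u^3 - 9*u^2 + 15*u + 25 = (u - 5)*(u^2 - 4*u - 5) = (u - 5)*(u + 1)*(u - 5)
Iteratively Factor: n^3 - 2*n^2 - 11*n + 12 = (n - 1)*(n^2 - n - 12) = (n - 1)*(n + 3)*(n - 4)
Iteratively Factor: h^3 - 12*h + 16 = (h + 4)*(h^2 - 4*h + 4) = (h - 2)*(h + 4)*(h - 2)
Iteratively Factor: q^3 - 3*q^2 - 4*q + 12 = (q - 2)*(q^2 - q - 6) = (q - 3)*(q - 2)*(q + 2)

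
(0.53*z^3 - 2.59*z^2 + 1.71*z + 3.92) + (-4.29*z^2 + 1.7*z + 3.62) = 0.53*z^3 - 6.88*z^2 + 3.41*z + 7.54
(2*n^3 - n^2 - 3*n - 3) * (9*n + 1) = 18*n^4 - 7*n^3 - 28*n^2 - 30*n - 3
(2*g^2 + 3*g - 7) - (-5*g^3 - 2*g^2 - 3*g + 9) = 5*g^3 + 4*g^2 + 6*g - 16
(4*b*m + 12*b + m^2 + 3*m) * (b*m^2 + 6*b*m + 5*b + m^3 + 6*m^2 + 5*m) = 4*b^2*m^3 + 36*b^2*m^2 + 92*b^2*m + 60*b^2 + 5*b*m^4 + 45*b*m^3 + 115*b*m^2 + 75*b*m + m^5 + 9*m^4 + 23*m^3 + 15*m^2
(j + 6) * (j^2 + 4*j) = j^3 + 10*j^2 + 24*j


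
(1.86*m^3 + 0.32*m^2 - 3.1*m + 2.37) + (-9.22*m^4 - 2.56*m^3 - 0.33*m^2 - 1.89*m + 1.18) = -9.22*m^4 - 0.7*m^3 - 0.01*m^2 - 4.99*m + 3.55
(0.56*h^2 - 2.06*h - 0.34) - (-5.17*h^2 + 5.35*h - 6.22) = 5.73*h^2 - 7.41*h + 5.88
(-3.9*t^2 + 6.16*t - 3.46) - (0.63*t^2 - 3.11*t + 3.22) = -4.53*t^2 + 9.27*t - 6.68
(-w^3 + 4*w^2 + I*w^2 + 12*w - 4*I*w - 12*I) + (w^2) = -w^3 + 5*w^2 + I*w^2 + 12*w - 4*I*w - 12*I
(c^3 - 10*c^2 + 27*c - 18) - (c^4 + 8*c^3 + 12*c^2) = -c^4 - 7*c^3 - 22*c^2 + 27*c - 18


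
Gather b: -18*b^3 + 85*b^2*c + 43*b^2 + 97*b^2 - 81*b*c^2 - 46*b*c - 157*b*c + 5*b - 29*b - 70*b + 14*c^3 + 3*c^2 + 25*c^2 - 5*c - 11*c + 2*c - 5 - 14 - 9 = -18*b^3 + b^2*(85*c + 140) + b*(-81*c^2 - 203*c - 94) + 14*c^3 + 28*c^2 - 14*c - 28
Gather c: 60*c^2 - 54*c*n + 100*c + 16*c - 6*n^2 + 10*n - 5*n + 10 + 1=60*c^2 + c*(116 - 54*n) - 6*n^2 + 5*n + 11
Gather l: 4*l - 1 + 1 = 4*l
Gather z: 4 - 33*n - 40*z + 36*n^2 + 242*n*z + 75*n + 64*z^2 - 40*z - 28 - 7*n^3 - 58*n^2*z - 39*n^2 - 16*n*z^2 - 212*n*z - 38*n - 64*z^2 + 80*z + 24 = -7*n^3 - 3*n^2 - 16*n*z^2 + 4*n + z*(-58*n^2 + 30*n)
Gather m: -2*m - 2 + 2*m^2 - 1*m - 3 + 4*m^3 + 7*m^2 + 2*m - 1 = 4*m^3 + 9*m^2 - m - 6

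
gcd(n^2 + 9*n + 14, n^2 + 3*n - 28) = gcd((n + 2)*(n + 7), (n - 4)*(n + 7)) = n + 7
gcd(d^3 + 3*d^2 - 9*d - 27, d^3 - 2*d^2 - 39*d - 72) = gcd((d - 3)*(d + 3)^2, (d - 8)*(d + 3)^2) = d^2 + 6*d + 9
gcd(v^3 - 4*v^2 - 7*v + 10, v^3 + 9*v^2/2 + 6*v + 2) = v + 2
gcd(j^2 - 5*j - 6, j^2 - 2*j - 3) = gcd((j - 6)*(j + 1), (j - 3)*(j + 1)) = j + 1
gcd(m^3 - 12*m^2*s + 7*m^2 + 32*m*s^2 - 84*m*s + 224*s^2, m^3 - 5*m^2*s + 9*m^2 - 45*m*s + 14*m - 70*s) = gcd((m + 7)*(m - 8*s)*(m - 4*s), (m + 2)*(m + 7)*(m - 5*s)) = m + 7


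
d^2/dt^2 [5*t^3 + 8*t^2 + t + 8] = 30*t + 16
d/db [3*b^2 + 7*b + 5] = 6*b + 7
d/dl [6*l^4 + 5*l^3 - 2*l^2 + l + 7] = 24*l^3 + 15*l^2 - 4*l + 1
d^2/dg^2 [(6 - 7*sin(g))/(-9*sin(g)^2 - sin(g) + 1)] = (-567*sin(g)^5 + 2007*sin(g)^4 + 918*sin(g)^3 - 2701*sin(g)^2 + 53*sin(g) - 106)/(9*sin(g)^2 + sin(g) - 1)^3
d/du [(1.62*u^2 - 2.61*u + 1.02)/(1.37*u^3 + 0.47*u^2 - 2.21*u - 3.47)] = (-2.2194*u^4 + 7.1514*u^3 - 6.5457*u^2 - 12.2016*u + 11.3109)/(1.8769*u^6 + 1.2878*u^5 - 5.8345*u^4 - 11.5852*u^3 + 1.6223*u^2 + 15.3374*u + 12.0409)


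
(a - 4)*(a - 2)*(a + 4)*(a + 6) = a^4 + 4*a^3 - 28*a^2 - 64*a + 192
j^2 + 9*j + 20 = (j + 4)*(j + 5)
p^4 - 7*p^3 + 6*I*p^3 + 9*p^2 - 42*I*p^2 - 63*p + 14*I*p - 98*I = (p - 7)*(p - 2*I)*(p + I)*(p + 7*I)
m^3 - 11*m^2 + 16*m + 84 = (m - 7)*(m - 6)*(m + 2)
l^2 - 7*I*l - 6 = (l - 6*I)*(l - I)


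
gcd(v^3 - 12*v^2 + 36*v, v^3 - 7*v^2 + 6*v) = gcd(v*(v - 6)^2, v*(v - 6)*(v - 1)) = v^2 - 6*v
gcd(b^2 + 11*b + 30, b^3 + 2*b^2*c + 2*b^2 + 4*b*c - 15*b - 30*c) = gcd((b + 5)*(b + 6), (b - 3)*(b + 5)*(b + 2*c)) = b + 5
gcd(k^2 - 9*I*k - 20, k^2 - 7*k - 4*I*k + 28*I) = k - 4*I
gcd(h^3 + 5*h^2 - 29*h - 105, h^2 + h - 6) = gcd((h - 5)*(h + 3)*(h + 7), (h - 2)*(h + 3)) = h + 3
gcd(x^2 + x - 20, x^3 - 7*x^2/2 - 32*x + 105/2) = x + 5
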